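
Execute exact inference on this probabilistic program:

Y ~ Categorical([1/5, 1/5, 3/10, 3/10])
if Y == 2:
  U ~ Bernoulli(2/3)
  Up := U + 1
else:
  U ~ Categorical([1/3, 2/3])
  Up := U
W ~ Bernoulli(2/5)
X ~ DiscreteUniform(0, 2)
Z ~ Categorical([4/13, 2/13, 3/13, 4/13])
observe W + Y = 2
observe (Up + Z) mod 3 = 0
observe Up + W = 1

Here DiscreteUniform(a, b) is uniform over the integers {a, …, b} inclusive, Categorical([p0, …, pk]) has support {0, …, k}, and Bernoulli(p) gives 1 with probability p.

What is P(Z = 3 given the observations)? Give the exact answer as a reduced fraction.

P(Z = 3 | obs) = 16/59

Enumerate traces; 9 have nonzero weight after conditioning:
  (Y=1, U=0, W=1, X=0, Z=0) weight 8/2925
  (Y=1, U=0, W=1, X=0, Z=3) weight 8/2925
  (Y=1, U=0, W=1, X=1, Z=0) weight 8/2925
  (Y=1, U=0, W=1, X=1, Z=3) weight 8/2925
  (Y=1, U=0, W=1, X=2, Z=0) weight 8/2925
  (Y=1, U=0, W=1, X=2, Z=3) weight 8/2925
  (Y=2, U=0, W=0, X=0, Z=2) weight 3/650
  (Y=2, U=0, W=0, X=1, Z=2) weight 3/650
  … 1 more
Group by Z:
  weight(Z=0) = 8/975
  weight(Z=2) = 9/650
  weight(Z=3) = 8/975
Total weight = 8/975 + 9/650 + 8/975 = 59/1950
P(Z=0 | obs) = 8/975 / 59/1950 = 16/59
P(Z=2 | obs) = 9/650 / 59/1950 = 27/59
P(Z=3 | obs) = 8/975 / 59/1950 = 16/59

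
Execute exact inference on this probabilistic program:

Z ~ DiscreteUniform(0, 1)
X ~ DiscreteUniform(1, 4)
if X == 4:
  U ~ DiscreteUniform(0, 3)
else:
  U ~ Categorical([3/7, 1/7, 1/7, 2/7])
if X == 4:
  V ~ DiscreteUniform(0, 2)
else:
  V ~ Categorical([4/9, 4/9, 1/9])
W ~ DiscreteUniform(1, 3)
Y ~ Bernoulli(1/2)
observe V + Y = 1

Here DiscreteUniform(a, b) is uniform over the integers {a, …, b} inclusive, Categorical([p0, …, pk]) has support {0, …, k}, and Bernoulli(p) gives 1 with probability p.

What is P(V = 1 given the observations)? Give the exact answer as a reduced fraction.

Enumerate traces; 192 have nonzero weight after conditioning:
  (Z=0, X=1, U=0, V=0, W=1, Y=1) weight 1/252
  (Z=0, X=1, U=0, V=0, W=2, Y=1) weight 1/252
  (Z=0, X=1, U=0, V=0, W=3, Y=1) weight 1/252
  (Z=0, X=1, U=0, V=1, W=1, Y=0) weight 1/252
  (Z=0, X=1, U=0, V=1, W=2, Y=0) weight 1/252
  (Z=0, X=1, U=0, V=1, W=3, Y=0) weight 1/252
  (Z=0, X=1, U=1, V=0, W=1, Y=1) weight 1/756
  (Z=0, X=1, U=1, V=0, W=2, Y=1) weight 1/756
  … 184 more
Group by V:
  weight(V=0) = 5/24
  weight(V=1) = 5/24
Total weight = 5/24 + 5/24 = 5/12
P(V=0 | obs) = 5/24 / 5/12 = 1/2
P(V=1 | obs) = 5/24 / 5/12 = 1/2

P(V = 1 | obs) = 1/2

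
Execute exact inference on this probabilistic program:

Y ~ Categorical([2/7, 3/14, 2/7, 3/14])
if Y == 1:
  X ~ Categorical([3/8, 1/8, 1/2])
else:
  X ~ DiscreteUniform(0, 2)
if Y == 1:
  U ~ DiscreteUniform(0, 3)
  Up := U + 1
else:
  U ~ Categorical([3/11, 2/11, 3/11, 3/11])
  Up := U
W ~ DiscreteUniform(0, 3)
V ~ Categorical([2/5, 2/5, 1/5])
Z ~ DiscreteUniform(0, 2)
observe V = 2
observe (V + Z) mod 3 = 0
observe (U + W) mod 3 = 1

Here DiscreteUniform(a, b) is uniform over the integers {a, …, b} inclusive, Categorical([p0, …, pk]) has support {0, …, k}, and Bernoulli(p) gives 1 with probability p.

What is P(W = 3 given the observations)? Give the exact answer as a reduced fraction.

Enumerate traces; 60 have nonzero weight after conditioning:
  (Y=0, X=0, U=0, W=1, V=2, Z=1) weight 1/2310
  (Y=0, X=0, U=1, W=0, V=2, Z=1) weight 1/3465
  (Y=0, X=0, U=1, W=3, V=2, Z=1) weight 1/3465
  (Y=0, X=0, U=2, W=2, V=2, Z=1) weight 1/2310
  (Y=0, X=0, U=3, W=1, V=2, Z=1) weight 1/2310
  (Y=0, X=1, U=0, W=1, V=2, Z=1) weight 1/2310
  (Y=0, X=1, U=1, W=0, V=2, Z=1) weight 1/3465
  (Y=0, X=1, U=1, W=3, V=2, Z=1) weight 1/3465
  … 52 more
Group by W:
  weight(W=0) = 11/3360
  weight(W=1) = 1/112
  weight(W=2) = 1/224
  weight(W=3) = 11/3360
Total weight = 11/3360 + 1/112 + 1/224 + 11/3360 = 67/3360
P(W=0 | obs) = 11/3360 / 67/3360 = 11/67
P(W=1 | obs) = 1/112 / 67/3360 = 30/67
P(W=2 | obs) = 1/224 / 67/3360 = 15/67
P(W=3 | obs) = 11/3360 / 67/3360 = 11/67

P(W = 3 | obs) = 11/67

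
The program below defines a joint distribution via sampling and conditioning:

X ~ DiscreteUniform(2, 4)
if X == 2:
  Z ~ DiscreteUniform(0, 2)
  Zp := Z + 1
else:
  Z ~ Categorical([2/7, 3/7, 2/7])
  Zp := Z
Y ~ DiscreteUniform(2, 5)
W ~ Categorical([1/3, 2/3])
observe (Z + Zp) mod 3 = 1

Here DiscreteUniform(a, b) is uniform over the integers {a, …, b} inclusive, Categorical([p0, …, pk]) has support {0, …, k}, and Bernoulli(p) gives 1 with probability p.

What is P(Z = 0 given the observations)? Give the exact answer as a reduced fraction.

P(Z = 0 | obs) = 7/19

Enumerate traces; 24 have nonzero weight after conditioning:
  (X=2, Z=0, Y=2, W=0) weight 1/108
  (X=2, Z=0, Y=2, W=1) weight 1/54
  (X=2, Z=0, Y=3, W=0) weight 1/108
  (X=2, Z=0, Y=3, W=1) weight 1/54
  (X=2, Z=0, Y=4, W=0) weight 1/108
  (X=2, Z=0, Y=4, W=1) weight 1/54
  (X=2, Z=0, Y=5, W=0) weight 1/108
  (X=2, Z=0, Y=5, W=1) weight 1/54
  (X=3, Z=2, Y=2, W=0) weight 1/126
  … 15 more
Group by Z:
  weight(Z=0) = 1/9
  weight(Z=2) = 4/21
Total weight = 1/9 + 4/21 = 19/63
P(Z=0 | obs) = 1/9 / 19/63 = 7/19
P(Z=2 | obs) = 4/21 / 19/63 = 12/19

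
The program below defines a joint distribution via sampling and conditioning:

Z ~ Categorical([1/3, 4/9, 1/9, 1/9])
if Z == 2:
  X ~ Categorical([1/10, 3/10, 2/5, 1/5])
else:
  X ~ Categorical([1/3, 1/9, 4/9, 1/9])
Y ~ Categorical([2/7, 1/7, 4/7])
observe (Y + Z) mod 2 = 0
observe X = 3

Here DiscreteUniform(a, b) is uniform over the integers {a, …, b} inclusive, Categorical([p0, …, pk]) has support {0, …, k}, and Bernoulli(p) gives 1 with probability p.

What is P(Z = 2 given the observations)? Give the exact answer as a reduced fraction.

Enumerate traces; 6 have nonzero weight after conditioning:
  (Z=0, X=3, Y=0) weight 2/189
  (Z=0, X=3, Y=2) weight 4/189
  (Z=1, X=3, Y=1) weight 4/567
  (Z=2, X=3, Y=0) weight 2/315
  (Z=2, X=3, Y=2) weight 4/315
  (Z=3, X=3, Y=1) weight 1/567
Group by Z:
  weight(Z=0) = 2/63
  weight(Z=1) = 4/567
  weight(Z=2) = 2/105
  weight(Z=3) = 1/567
Total weight = 2/63 + 4/567 + 2/105 + 1/567 = 169/2835
P(Z=0 | obs) = 2/63 / 169/2835 = 90/169
P(Z=1 | obs) = 4/567 / 169/2835 = 20/169
P(Z=2 | obs) = 2/105 / 169/2835 = 54/169
P(Z=3 | obs) = 1/567 / 169/2835 = 5/169

P(Z = 2 | obs) = 54/169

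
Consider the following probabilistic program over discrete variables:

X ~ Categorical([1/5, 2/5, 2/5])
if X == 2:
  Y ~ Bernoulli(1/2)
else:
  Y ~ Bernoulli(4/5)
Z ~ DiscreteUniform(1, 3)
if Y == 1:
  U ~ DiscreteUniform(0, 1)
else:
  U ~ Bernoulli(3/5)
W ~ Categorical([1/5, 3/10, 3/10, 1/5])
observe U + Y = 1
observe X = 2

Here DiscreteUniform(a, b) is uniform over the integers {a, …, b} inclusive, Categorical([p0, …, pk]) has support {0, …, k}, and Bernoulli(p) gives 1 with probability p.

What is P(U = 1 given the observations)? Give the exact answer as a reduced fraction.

Enumerate traces; 24 have nonzero weight after conditioning:
  (X=2, Y=0, Z=1, U=1, W=0) weight 1/125
  (X=2, Y=0, Z=1, U=1, W=1) weight 3/250
  (X=2, Y=0, Z=1, U=1, W=2) weight 3/250
  (X=2, Y=0, Z=1, U=1, W=3) weight 1/125
  (X=2, Y=0, Z=2, U=1, W=0) weight 1/125
  (X=2, Y=0, Z=2, U=1, W=1) weight 3/250
  (X=2, Y=0, Z=2, U=1, W=2) weight 3/250
  (X=2, Y=0, Z=2, U=1, W=3) weight 1/125
  (X=2, Y=1, Z=1, U=0, W=0) weight 1/150
  … 15 more
Group by U:
  weight(U=0) = 1/10
  weight(U=1) = 3/25
Total weight = 1/10 + 3/25 = 11/50
P(U=0 | obs) = 1/10 / 11/50 = 5/11
P(U=1 | obs) = 3/25 / 11/50 = 6/11

P(U = 1 | obs) = 6/11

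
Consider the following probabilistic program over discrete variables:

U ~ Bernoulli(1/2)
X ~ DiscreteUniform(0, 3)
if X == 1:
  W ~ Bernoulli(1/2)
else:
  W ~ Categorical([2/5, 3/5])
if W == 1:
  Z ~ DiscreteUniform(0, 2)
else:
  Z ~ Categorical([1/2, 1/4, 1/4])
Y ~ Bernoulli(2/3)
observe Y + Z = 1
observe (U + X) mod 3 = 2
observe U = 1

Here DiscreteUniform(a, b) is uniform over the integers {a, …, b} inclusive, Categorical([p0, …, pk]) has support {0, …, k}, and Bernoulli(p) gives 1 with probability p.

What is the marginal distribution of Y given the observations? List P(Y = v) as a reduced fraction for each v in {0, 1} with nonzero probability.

Enumerate traces; 4 have nonzero weight after conditioning:
  (U=1, X=1, W=0, Z=0, Y=1) weight 1/48
  (U=1, X=1, W=0, Z=1, Y=0) weight 1/192
  (U=1, X=1, W=1, Z=0, Y=1) weight 1/72
  (U=1, X=1, W=1, Z=1, Y=0) weight 1/144
Group by Y:
  weight(Y=0) = 7/576
  weight(Y=1) = 5/144
Total weight = 7/576 + 5/144 = 3/64
P(Y=0 | obs) = 7/576 / 3/64 = 7/27
P(Y=1 | obs) = 5/144 / 3/64 = 20/27

P(Y=0) = 7/27, P(Y=1) = 20/27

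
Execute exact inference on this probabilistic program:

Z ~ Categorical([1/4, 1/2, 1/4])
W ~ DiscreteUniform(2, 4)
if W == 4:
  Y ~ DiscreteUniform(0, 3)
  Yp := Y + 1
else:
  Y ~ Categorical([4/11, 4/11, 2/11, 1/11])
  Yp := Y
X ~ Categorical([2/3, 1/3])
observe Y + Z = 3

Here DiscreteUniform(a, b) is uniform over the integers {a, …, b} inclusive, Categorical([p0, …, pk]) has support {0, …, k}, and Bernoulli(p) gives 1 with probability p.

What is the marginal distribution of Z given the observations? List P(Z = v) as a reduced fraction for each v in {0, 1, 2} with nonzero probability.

Enumerate traces; 18 have nonzero weight after conditioning:
  (Z=0, W=2, Y=3, X=0) weight 1/198
  (Z=0, W=2, Y=3, X=1) weight 1/396
  (Z=0, W=3, Y=3, X=0) weight 1/198
  (Z=0, W=3, Y=3, X=1) weight 1/396
  (Z=0, W=4, Y=3, X=0) weight 1/72
  (Z=0, W=4, Y=3, X=1) weight 1/144
  (Z=1, W=2, Y=2, X=0) weight 2/99
  (Z=1, W=2, Y=2, X=1) weight 1/99
  (Z=2, W=2, Y=1, X=0) weight 2/99
  … 9 more
Group by Z:
  weight(Z=0) = 19/528
  weight(Z=1) = 9/88
  weight(Z=2) = 43/528
Total weight = 19/528 + 9/88 + 43/528 = 29/132
P(Z=0 | obs) = 19/528 / 29/132 = 19/116
P(Z=1 | obs) = 9/88 / 29/132 = 27/58
P(Z=2 | obs) = 43/528 / 29/132 = 43/116

P(Z=0) = 19/116, P(Z=1) = 27/58, P(Z=2) = 43/116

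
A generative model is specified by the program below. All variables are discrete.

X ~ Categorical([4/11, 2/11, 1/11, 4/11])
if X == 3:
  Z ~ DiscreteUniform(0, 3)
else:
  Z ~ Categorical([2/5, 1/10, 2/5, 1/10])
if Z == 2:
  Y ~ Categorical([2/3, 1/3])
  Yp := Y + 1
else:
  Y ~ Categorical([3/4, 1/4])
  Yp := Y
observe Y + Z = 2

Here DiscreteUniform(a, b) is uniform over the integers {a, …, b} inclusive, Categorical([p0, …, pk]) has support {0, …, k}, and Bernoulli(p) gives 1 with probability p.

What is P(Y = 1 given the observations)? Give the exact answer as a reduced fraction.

P(Y = 1 | obs) = 51/355

Enumerate traces; 8 have nonzero weight after conditioning:
  (X=0, Z=1, Y=1) weight 1/110
  (X=0, Z=2, Y=0) weight 16/165
  (X=1, Z=1, Y=1) weight 1/220
  (X=1, Z=2, Y=0) weight 8/165
  (X=2, Z=1, Y=1) weight 1/440
  (X=2, Z=2, Y=0) weight 4/165
  (X=3, Z=1, Y=1) weight 1/44
  (X=3, Z=2, Y=0) weight 2/33
Group by Y:
  weight(Y=0) = 38/165
  weight(Y=1) = 17/440
Total weight = 38/165 + 17/440 = 71/264
P(Y=0 | obs) = 38/165 / 71/264 = 304/355
P(Y=1 | obs) = 17/440 / 71/264 = 51/355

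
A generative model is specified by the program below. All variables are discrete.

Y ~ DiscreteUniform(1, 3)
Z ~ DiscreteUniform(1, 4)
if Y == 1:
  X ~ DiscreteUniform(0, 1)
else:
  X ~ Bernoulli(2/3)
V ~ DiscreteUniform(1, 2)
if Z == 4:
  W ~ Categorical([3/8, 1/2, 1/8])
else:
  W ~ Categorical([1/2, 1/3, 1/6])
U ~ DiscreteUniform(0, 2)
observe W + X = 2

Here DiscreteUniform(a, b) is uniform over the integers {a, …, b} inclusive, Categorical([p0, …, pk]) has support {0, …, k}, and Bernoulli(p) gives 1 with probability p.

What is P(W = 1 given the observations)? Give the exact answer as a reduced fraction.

P(W = 1 | obs) = 132/167

Enumerate traces; 144 have nonzero weight after conditioning:
  (Y=1, Z=1, X=0, V=1, W=2, U=0) weight 1/864
  (Y=1, Z=1, X=0, V=1, W=2, U=1) weight 1/864
  (Y=1, Z=1, X=0, V=1, W=2, U=2) weight 1/864
  (Y=1, Z=1, X=0, V=2, W=2, U=0) weight 1/864
  (Y=1, Z=1, X=0, V=2, W=2, U=1) weight 1/864
  (Y=1, Z=1, X=0, V=2, W=2, U=2) weight 1/864
  (Y=1, Z=1, X=1, V=1, W=1, U=0) weight 1/432
  (Y=1, Z=1, X=1, V=1, W=1, U=1) weight 1/432
  … 136 more
Group by W:
  weight(W=1) = 11/48
  weight(W=2) = 35/576
Total weight = 11/48 + 35/576 = 167/576
P(W=1 | obs) = 11/48 / 167/576 = 132/167
P(W=2 | obs) = 35/576 / 167/576 = 35/167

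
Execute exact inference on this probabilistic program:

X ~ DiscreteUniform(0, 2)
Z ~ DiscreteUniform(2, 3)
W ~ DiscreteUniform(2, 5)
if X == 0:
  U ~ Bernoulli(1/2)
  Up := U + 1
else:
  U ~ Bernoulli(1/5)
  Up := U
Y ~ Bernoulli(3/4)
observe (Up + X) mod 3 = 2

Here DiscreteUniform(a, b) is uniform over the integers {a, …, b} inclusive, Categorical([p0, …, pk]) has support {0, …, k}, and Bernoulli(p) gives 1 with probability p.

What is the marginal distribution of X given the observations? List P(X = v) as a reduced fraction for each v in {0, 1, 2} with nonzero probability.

Enumerate traces; 48 have nonzero weight after conditioning:
  (X=0, Z=2, W=2, U=1, Y=0) weight 1/192
  (X=0, Z=2, W=2, U=1, Y=1) weight 1/64
  (X=0, Z=2, W=3, U=1, Y=0) weight 1/192
  (X=0, Z=2, W=3, U=1, Y=1) weight 1/64
  (X=0, Z=2, W=4, U=1, Y=0) weight 1/192
  (X=0, Z=2, W=4, U=1, Y=1) weight 1/64
  (X=0, Z=2, W=5, U=1, Y=0) weight 1/192
  (X=0, Z=2, W=5, U=1, Y=1) weight 1/64
  (X=1, Z=2, W=2, U=1, Y=0) weight 1/480
  (X=2, Z=2, W=2, U=0, Y=0) weight 1/120
  … 38 more
Group by X:
  weight(X=0) = 1/6
  weight(X=1) = 1/15
  weight(X=2) = 4/15
Total weight = 1/6 + 1/15 + 4/15 = 1/2
P(X=0 | obs) = 1/6 / 1/2 = 1/3
P(X=1 | obs) = 1/15 / 1/2 = 2/15
P(X=2 | obs) = 4/15 / 1/2 = 8/15

P(X=0) = 1/3, P(X=1) = 2/15, P(X=2) = 8/15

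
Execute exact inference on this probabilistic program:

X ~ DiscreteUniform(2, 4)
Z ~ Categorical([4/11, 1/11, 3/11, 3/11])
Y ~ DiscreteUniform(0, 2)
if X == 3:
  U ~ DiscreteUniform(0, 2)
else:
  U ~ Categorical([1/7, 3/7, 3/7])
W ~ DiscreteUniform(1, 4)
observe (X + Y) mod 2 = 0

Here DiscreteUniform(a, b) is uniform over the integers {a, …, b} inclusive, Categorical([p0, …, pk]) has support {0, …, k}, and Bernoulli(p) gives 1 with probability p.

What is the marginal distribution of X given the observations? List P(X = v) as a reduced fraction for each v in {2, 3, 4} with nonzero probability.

Enumerate traces; 240 have nonzero weight after conditioning:
  (X=2, Z=0, Y=0, U=0, W=1) weight 1/693
  (X=2, Z=0, Y=0, U=0, W=2) weight 1/693
  (X=2, Z=0, Y=0, U=0, W=3) weight 1/693
  (X=2, Z=0, Y=0, U=0, W=4) weight 1/693
  (X=2, Z=0, Y=0, U=1, W=1) weight 1/231
  (X=2, Z=0, Y=0, U=1, W=2) weight 1/231
  (X=2, Z=0, Y=0, U=1, W=3) weight 1/231
  (X=2, Z=0, Y=0, U=1, W=4) weight 1/231
  (X=3, Z=0, Y=1, U=0, W=1) weight 1/297
  (X=4, Z=0, Y=0, U=0, W=1) weight 1/693
  … 230 more
Group by X:
  weight(X=2) = 2/9
  weight(X=3) = 1/9
  weight(X=4) = 2/9
Total weight = 2/9 + 1/9 + 2/9 = 5/9
P(X=2 | obs) = 2/9 / 5/9 = 2/5
P(X=3 | obs) = 1/9 / 5/9 = 1/5
P(X=4 | obs) = 2/9 / 5/9 = 2/5

P(X=2) = 2/5, P(X=3) = 1/5, P(X=4) = 2/5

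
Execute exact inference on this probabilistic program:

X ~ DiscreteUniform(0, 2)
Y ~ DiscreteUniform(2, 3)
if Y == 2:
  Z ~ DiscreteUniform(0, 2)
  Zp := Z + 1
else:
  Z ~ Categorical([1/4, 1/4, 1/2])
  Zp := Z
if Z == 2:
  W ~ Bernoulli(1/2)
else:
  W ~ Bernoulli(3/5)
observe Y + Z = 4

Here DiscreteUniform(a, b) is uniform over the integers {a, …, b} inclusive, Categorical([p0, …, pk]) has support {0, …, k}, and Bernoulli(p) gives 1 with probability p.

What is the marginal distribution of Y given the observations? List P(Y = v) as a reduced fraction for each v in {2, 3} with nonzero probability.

Enumerate traces; 12 have nonzero weight after conditioning:
  (X=0, Y=2, Z=2, W=0) weight 1/36
  (X=0, Y=2, Z=2, W=1) weight 1/36
  (X=0, Y=3, Z=1, W=0) weight 1/60
  (X=0, Y=3, Z=1, W=1) weight 1/40
  (X=1, Y=2, Z=2, W=0) weight 1/36
  (X=1, Y=2, Z=2, W=1) weight 1/36
  (X=1, Y=3, Z=1, W=0) weight 1/60
  (X=1, Y=3, Z=1, W=1) weight 1/40
  … 4 more
Group by Y:
  weight(Y=2) = 1/6
  weight(Y=3) = 1/8
Total weight = 1/6 + 1/8 = 7/24
P(Y=2 | obs) = 1/6 / 7/24 = 4/7
P(Y=3 | obs) = 1/8 / 7/24 = 3/7

P(Y=2) = 4/7, P(Y=3) = 3/7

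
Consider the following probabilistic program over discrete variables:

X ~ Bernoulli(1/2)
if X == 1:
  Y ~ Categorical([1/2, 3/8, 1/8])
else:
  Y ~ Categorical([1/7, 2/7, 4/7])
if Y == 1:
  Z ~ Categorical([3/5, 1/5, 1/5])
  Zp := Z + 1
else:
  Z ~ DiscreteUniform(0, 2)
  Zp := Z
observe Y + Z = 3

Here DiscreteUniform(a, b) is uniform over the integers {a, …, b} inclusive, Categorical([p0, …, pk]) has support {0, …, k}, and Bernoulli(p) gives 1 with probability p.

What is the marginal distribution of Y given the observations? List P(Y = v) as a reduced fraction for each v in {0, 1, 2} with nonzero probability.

Enumerate traces; 4 have nonzero weight after conditioning:
  (X=0, Y=1, Z=2) weight 1/35
  (X=0, Y=2, Z=1) weight 2/21
  (X=1, Y=1, Z=2) weight 3/80
  (X=1, Y=2, Z=1) weight 1/48
Group by Y:
  weight(Y=1) = 37/560
  weight(Y=2) = 13/112
Total weight = 37/560 + 13/112 = 51/280
P(Y=1 | obs) = 37/560 / 51/280 = 37/102
P(Y=2 | obs) = 13/112 / 51/280 = 65/102

P(Y=1) = 37/102, P(Y=2) = 65/102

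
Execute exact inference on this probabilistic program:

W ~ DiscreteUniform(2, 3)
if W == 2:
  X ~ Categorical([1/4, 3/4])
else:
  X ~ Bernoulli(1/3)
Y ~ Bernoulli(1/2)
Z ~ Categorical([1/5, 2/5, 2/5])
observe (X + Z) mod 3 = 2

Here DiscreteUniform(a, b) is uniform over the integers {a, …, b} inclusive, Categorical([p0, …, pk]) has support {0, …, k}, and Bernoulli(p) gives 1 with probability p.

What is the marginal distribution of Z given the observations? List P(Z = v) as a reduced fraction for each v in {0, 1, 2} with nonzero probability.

Enumerate traces; 8 have nonzero weight after conditioning:
  (W=2, X=0, Y=0, Z=2) weight 1/40
  (W=2, X=0, Y=1, Z=2) weight 1/40
  (W=2, X=1, Y=0, Z=1) weight 3/40
  (W=2, X=1, Y=1, Z=1) weight 3/40
  (W=3, X=0, Y=0, Z=2) weight 1/15
  (W=3, X=0, Y=1, Z=2) weight 1/15
  (W=3, X=1, Y=0, Z=1) weight 1/30
  (W=3, X=1, Y=1, Z=1) weight 1/30
Group by Z:
  weight(Z=1) = 13/60
  weight(Z=2) = 11/60
Total weight = 13/60 + 11/60 = 2/5
P(Z=1 | obs) = 13/60 / 2/5 = 13/24
P(Z=2 | obs) = 11/60 / 2/5 = 11/24

P(Z=1) = 13/24, P(Z=2) = 11/24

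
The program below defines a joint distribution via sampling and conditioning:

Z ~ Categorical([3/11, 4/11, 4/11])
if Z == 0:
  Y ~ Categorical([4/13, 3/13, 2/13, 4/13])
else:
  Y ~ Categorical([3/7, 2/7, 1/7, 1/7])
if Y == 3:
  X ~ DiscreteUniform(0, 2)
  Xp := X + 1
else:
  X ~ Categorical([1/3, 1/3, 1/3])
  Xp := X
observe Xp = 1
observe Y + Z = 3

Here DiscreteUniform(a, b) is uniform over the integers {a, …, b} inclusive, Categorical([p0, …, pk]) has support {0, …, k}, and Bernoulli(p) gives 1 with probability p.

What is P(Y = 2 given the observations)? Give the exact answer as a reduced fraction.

P(Y = 2 | obs) = 13/60

Enumerate traces; 3 have nonzero weight after conditioning:
  (Z=0, Y=3, X=0) weight 4/143
  (Z=1, Y=2, X=1) weight 4/231
  (Z=2, Y=1, X=1) weight 8/231
Group by Y:
  weight(Y=1) = 8/231
  weight(Y=2) = 4/231
  weight(Y=3) = 4/143
Total weight = 8/231 + 4/231 + 4/143 = 80/1001
P(Y=1 | obs) = 8/231 / 80/1001 = 13/30
P(Y=2 | obs) = 4/231 / 80/1001 = 13/60
P(Y=3 | obs) = 4/143 / 80/1001 = 7/20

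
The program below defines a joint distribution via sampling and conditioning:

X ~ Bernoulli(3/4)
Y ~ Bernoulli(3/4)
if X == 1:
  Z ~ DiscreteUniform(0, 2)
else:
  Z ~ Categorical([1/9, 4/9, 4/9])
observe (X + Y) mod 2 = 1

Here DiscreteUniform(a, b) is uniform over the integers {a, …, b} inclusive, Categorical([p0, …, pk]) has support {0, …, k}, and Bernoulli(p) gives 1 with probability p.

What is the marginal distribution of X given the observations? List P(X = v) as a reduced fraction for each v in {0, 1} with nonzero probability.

P(X=0) = 1/2, P(X=1) = 1/2

Enumerate traces; 6 have nonzero weight after conditioning:
  (X=0, Y=1, Z=0) weight 1/48
  (X=0, Y=1, Z=1) weight 1/12
  (X=0, Y=1, Z=2) weight 1/12
  (X=1, Y=0, Z=0) weight 1/16
  (X=1, Y=0, Z=1) weight 1/16
  (X=1, Y=0, Z=2) weight 1/16
Group by X:
  weight(X=0) = 3/16
  weight(X=1) = 3/16
Total weight = 3/16 + 3/16 = 3/8
P(X=0 | obs) = 3/16 / 3/8 = 1/2
P(X=1 | obs) = 3/16 / 3/8 = 1/2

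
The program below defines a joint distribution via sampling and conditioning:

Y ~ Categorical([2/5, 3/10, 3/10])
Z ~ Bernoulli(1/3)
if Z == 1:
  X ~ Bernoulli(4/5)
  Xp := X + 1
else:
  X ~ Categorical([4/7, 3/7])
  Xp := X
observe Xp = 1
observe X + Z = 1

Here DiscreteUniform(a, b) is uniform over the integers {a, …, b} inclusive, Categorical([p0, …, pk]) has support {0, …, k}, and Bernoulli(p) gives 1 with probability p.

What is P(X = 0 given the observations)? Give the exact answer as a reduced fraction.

P(X = 0 | obs) = 7/37

Enumerate traces; 6 have nonzero weight after conditioning:
  (Y=0, Z=0, X=1) weight 4/35
  (Y=0, Z=1, X=0) weight 2/75
  (Y=1, Z=0, X=1) weight 3/35
  (Y=1, Z=1, X=0) weight 1/50
  (Y=2, Z=0, X=1) weight 3/35
  (Y=2, Z=1, X=0) weight 1/50
Group by X:
  weight(X=0) = 1/15
  weight(X=1) = 2/7
Total weight = 1/15 + 2/7 = 37/105
P(X=0 | obs) = 1/15 / 37/105 = 7/37
P(X=1 | obs) = 2/7 / 37/105 = 30/37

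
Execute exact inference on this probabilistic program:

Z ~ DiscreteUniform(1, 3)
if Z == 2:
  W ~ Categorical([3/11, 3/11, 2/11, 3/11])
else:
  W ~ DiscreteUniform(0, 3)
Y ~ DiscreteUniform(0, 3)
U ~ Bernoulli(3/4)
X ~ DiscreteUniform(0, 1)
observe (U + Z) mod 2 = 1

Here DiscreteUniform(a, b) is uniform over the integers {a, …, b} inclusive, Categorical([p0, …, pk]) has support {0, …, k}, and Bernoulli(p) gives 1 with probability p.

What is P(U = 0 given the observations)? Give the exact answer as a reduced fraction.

Enumerate traces; 96 have nonzero weight after conditioning:
  (Z=1, W=0, Y=0, U=0, X=0) weight 1/384
  (Z=1, W=0, Y=0, U=0, X=1) weight 1/384
  (Z=1, W=0, Y=1, U=0, X=0) weight 1/384
  (Z=1, W=0, Y=1, U=0, X=1) weight 1/384
  (Z=1, W=0, Y=2, U=0, X=0) weight 1/384
  (Z=1, W=0, Y=2, U=0, X=1) weight 1/384
  (Z=1, W=0, Y=3, U=0, X=0) weight 1/384
  (Z=1, W=0, Y=3, U=0, X=1) weight 1/384
  (Z=2, W=0, Y=0, U=1, X=0) weight 3/352
  … 87 more
Group by U:
  weight(U=0) = 1/6
  weight(U=1) = 1/4
Total weight = 1/6 + 1/4 = 5/12
P(U=0 | obs) = 1/6 / 5/12 = 2/5
P(U=1 | obs) = 1/4 / 5/12 = 3/5

P(U = 0 | obs) = 2/5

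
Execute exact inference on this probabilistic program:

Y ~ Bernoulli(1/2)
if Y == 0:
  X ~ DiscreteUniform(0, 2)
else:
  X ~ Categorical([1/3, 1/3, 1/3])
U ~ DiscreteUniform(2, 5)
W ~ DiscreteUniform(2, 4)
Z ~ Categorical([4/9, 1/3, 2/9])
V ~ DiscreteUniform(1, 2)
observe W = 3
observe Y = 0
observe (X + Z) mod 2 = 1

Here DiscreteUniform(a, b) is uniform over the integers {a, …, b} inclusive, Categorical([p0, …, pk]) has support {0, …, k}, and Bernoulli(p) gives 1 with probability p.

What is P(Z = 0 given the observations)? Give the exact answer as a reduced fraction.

Enumerate traces; 32 have nonzero weight after conditioning:
  (Y=0, X=0, U=2, W=3, Z=1, V=1) weight 1/432
  (Y=0, X=0, U=2, W=3, Z=1, V=2) weight 1/432
  (Y=0, X=0, U=3, W=3, Z=1, V=1) weight 1/432
  (Y=0, X=0, U=3, W=3, Z=1, V=2) weight 1/432
  (Y=0, X=0, U=4, W=3, Z=1, V=1) weight 1/432
  (Y=0, X=0, U=4, W=3, Z=1, V=2) weight 1/432
  (Y=0, X=0, U=5, W=3, Z=1, V=1) weight 1/432
  (Y=0, X=0, U=5, W=3, Z=1, V=2) weight 1/432
  (Y=0, X=1, U=2, W=3, Z=0, V=1) weight 1/324
  (Y=0, X=1, U=2, W=3, Z=2, V=1) weight 1/648
  … 22 more
Group by Z:
  weight(Z=0) = 2/81
  weight(Z=1) = 1/27
  weight(Z=2) = 1/81
Total weight = 2/81 + 1/27 + 1/81 = 2/27
P(Z=0 | obs) = 2/81 / 2/27 = 1/3
P(Z=1 | obs) = 1/27 / 2/27 = 1/2
P(Z=2 | obs) = 1/81 / 2/27 = 1/6

P(Z = 0 | obs) = 1/3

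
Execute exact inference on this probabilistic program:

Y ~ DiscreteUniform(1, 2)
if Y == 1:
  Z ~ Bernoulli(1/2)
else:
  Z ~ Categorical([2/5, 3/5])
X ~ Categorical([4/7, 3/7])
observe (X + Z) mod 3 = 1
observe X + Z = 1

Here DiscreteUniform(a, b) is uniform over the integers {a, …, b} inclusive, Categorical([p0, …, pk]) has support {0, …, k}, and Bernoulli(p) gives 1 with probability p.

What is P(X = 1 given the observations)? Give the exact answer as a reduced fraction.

Enumerate traces; 4 have nonzero weight after conditioning:
  (Y=1, Z=0, X=1) weight 3/28
  (Y=1, Z=1, X=0) weight 1/7
  (Y=2, Z=0, X=1) weight 3/35
  (Y=2, Z=1, X=0) weight 6/35
Group by X:
  weight(X=0) = 11/35
  weight(X=1) = 27/140
Total weight = 11/35 + 27/140 = 71/140
P(X=0 | obs) = 11/35 / 71/140 = 44/71
P(X=1 | obs) = 27/140 / 71/140 = 27/71

P(X = 1 | obs) = 27/71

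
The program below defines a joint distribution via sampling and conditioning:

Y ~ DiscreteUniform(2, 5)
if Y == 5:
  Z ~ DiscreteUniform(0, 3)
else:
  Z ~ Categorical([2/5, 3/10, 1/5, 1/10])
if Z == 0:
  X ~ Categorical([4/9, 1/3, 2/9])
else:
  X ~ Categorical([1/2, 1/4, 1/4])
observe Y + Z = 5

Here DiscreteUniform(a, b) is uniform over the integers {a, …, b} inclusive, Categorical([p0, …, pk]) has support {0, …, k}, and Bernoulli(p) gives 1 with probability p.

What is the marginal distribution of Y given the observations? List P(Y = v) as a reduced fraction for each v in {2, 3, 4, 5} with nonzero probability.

Enumerate traces; 12 have nonzero weight after conditioning:
  (Y=2, Z=3, X=0) weight 1/80
  (Y=2, Z=3, X=1) weight 1/160
  (Y=2, Z=3, X=2) weight 1/160
  (Y=3, Z=2, X=0) weight 1/40
  (Y=3, Z=2, X=1) weight 1/80
  (Y=3, Z=2, X=2) weight 1/80
  (Y=4, Z=1, X=0) weight 3/80
  (Y=4, Z=1, X=1) weight 3/160
  (Y=5, Z=0, X=0) weight 1/36
  … 3 more
Group by Y:
  weight(Y=2) = 1/40
  weight(Y=3) = 1/20
  weight(Y=4) = 3/40
  weight(Y=5) = 1/16
Total weight = 1/40 + 1/20 + 3/40 + 1/16 = 17/80
P(Y=2 | obs) = 1/40 / 17/80 = 2/17
P(Y=3 | obs) = 1/20 / 17/80 = 4/17
P(Y=4 | obs) = 3/40 / 17/80 = 6/17
P(Y=5 | obs) = 1/16 / 17/80 = 5/17

P(Y=2) = 2/17, P(Y=3) = 4/17, P(Y=4) = 6/17, P(Y=5) = 5/17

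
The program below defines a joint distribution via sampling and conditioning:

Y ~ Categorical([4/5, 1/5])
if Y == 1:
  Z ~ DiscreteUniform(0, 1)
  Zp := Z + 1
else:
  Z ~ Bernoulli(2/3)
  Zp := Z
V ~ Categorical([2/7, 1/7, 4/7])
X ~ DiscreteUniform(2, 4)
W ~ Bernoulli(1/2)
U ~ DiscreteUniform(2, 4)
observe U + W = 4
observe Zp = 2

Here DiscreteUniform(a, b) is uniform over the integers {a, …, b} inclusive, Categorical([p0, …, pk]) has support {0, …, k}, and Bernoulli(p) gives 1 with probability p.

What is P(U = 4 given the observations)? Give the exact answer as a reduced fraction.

Enumerate traces; 18 have nonzero weight after conditioning:
  (Y=1, Z=1, V=0, X=2, W=0, U=4) weight 1/630
  (Y=1, Z=1, V=0, X=2, W=1, U=3) weight 1/630
  (Y=1, Z=1, V=0, X=3, W=0, U=4) weight 1/630
  (Y=1, Z=1, V=0, X=3, W=1, U=3) weight 1/630
  (Y=1, Z=1, V=0, X=4, W=0, U=4) weight 1/630
  (Y=1, Z=1, V=0, X=4, W=1, U=3) weight 1/630
  (Y=1, Z=1, V=1, X=2, W=0, U=4) weight 1/1260
  (Y=1, Z=1, V=1, X=2, W=1, U=3) weight 1/1260
  … 10 more
Group by U:
  weight(U=3) = 1/60
  weight(U=4) = 1/60
Total weight = 1/60 + 1/60 = 1/30
P(U=3 | obs) = 1/60 / 1/30 = 1/2
P(U=4 | obs) = 1/60 / 1/30 = 1/2

P(U = 4 | obs) = 1/2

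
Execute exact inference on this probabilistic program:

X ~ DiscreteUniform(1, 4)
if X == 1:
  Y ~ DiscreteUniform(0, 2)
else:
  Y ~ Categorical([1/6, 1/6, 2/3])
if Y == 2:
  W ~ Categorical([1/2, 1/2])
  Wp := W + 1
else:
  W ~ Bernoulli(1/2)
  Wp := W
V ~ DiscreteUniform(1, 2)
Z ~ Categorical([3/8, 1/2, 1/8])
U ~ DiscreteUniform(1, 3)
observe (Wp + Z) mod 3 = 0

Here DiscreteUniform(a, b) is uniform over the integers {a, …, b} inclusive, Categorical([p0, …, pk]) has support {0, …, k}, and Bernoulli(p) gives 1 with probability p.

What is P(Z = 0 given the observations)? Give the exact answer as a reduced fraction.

P(Z = 0 | obs) = 3/11

Enumerate traces; 144 have nonzero weight after conditioning:
  (X=1, Y=0, W=0, V=1, Z=0, U=1) weight 1/384
  (X=1, Y=0, W=0, V=1, Z=0, U=2) weight 1/384
  (X=1, Y=0, W=0, V=1, Z=0, U=3) weight 1/384
  (X=1, Y=0, W=0, V=2, Z=0, U=1) weight 1/384
  (X=1, Y=0, W=0, V=2, Z=0, U=2) weight 1/384
  (X=1, Y=0, W=0, V=2, Z=0, U=3) weight 1/384
  (X=1, Y=0, W=1, V=1, Z=2, U=1) weight 1/1152
  (X=1, Y=0, W=1, V=1, Z=2, U=2) weight 1/1152
  (X=1, Y=2, W=1, V=1, Z=1, U=1) weight 1/288
  … 135 more
Group by Z:
  weight(Z=0) = 5/64
  weight(Z=1) = 7/48
  weight(Z=2) = 1/16
Total weight = 5/64 + 7/48 + 1/16 = 55/192
P(Z=0 | obs) = 5/64 / 55/192 = 3/11
P(Z=1 | obs) = 7/48 / 55/192 = 28/55
P(Z=2 | obs) = 1/16 / 55/192 = 12/55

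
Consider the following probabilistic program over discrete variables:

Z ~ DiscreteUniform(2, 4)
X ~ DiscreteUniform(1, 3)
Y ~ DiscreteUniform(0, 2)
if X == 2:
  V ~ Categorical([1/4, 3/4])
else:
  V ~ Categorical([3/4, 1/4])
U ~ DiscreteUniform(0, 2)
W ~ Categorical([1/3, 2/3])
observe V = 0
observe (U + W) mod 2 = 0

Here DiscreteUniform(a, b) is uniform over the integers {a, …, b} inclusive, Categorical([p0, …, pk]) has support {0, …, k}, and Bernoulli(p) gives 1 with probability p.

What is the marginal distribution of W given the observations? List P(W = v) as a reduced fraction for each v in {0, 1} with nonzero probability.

Enumerate traces; 81 have nonzero weight after conditioning:
  (Z=2, X=1, Y=0, V=0, U=0, W=0) weight 1/324
  (Z=2, X=1, Y=0, V=0, U=1, W=1) weight 1/162
  (Z=2, X=1, Y=0, V=0, U=2, W=0) weight 1/324
  (Z=2, X=1, Y=1, V=0, U=0, W=0) weight 1/324
  (Z=2, X=1, Y=1, V=0, U=1, W=1) weight 1/162
  (Z=2, X=1, Y=1, V=0, U=2, W=0) weight 1/324
  (Z=2, X=1, Y=2, V=0, U=0, W=0) weight 1/324
  (Z=2, X=1, Y=2, V=0, U=1, W=1) weight 1/162
  … 73 more
Group by W:
  weight(W=0) = 7/54
  weight(W=1) = 7/54
Total weight = 7/54 + 7/54 = 7/27
P(W=0 | obs) = 7/54 / 7/27 = 1/2
P(W=1 | obs) = 7/54 / 7/27 = 1/2

P(W=0) = 1/2, P(W=1) = 1/2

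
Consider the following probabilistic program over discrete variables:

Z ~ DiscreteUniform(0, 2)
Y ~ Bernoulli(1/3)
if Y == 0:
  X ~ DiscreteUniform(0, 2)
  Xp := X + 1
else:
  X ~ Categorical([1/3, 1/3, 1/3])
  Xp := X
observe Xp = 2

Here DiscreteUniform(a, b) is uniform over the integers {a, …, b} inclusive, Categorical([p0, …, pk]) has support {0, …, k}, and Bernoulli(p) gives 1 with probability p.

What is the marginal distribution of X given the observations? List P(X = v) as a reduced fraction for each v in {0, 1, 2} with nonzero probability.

P(X=1) = 2/3, P(X=2) = 1/3

Enumerate traces; 6 have nonzero weight after conditioning:
  (Z=0, Y=0, X=1) weight 2/27
  (Z=0, Y=1, X=2) weight 1/27
  (Z=1, Y=0, X=1) weight 2/27
  (Z=1, Y=1, X=2) weight 1/27
  (Z=2, Y=0, X=1) weight 2/27
  (Z=2, Y=1, X=2) weight 1/27
Group by X:
  weight(X=1) = 2/9
  weight(X=2) = 1/9
Total weight = 2/9 + 1/9 = 1/3
P(X=1 | obs) = 2/9 / 1/3 = 2/3
P(X=2 | obs) = 1/9 / 1/3 = 1/3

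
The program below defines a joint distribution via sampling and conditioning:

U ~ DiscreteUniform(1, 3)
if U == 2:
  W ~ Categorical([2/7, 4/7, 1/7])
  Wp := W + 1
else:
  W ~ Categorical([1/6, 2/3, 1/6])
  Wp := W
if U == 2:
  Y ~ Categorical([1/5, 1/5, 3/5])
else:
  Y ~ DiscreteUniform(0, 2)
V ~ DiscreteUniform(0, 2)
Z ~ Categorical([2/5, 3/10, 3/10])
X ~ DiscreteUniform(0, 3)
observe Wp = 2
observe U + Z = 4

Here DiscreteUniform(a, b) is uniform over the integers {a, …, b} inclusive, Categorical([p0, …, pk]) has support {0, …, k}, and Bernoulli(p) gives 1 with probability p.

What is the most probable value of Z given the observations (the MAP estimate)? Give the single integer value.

Enumerate traces; 72 have nonzero weight after conditioning:
  (U=2, W=1, Y=0, V=0, Z=2, X=0) weight 1/1050
  (U=2, W=1, Y=0, V=0, Z=2, X=1) weight 1/1050
  (U=2, W=1, Y=0, V=0, Z=2, X=2) weight 1/1050
  (U=2, W=1, Y=0, V=0, Z=2, X=3) weight 1/1050
  (U=2, W=1, Y=0, V=1, Z=2, X=0) weight 1/1050
  (U=2, W=1, Y=0, V=1, Z=2, X=1) weight 1/1050
  (U=2, W=1, Y=0, V=1, Z=2, X=2) weight 1/1050
  (U=2, W=1, Y=0, V=1, Z=2, X=3) weight 1/1050
  (U=3, W=2, Y=0, V=0, Z=1, X=0) weight 1/2160
  … 63 more
Group by Z:
  weight(Z=1) = 1/60
  weight(Z=2) = 2/35
Total weight = 1/60 + 2/35 = 31/420
P(Z=1 | obs) = 1/60 / 31/420 = 7/31
P(Z=2 | obs) = 2/35 / 31/420 = 24/31
argmax = 2

argmax_v P(Z = v | obs) = 2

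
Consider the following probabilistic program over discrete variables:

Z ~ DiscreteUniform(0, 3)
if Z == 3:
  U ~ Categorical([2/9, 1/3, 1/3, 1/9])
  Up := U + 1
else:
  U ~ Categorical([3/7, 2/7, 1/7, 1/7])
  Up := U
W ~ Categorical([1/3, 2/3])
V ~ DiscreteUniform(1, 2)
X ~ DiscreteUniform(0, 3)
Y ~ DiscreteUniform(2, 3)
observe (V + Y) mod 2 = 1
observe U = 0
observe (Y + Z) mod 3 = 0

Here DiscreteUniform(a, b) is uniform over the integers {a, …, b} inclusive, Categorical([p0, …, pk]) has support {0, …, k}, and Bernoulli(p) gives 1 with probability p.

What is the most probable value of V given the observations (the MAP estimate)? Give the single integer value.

Enumerate traces; 24 have nonzero weight after conditioning:
  (Z=0, U=0, W=0, V=2, X=0, Y=3) weight 1/448
  (Z=0, U=0, W=0, V=2, X=1, Y=3) weight 1/448
  (Z=0, U=0, W=0, V=2, X=2, Y=3) weight 1/448
  (Z=0, U=0, W=0, V=2, X=3, Y=3) weight 1/448
  (Z=0, U=0, W=1, V=2, X=0, Y=3) weight 1/224
  (Z=0, U=0, W=1, V=2, X=1, Y=3) weight 1/224
  (Z=0, U=0, W=1, V=2, X=2, Y=3) weight 1/224
  (Z=0, U=0, W=1, V=2, X=3, Y=3) weight 1/224
  (Z=1, U=0, W=0, V=1, X=0, Y=2) weight 1/448
  … 15 more
Group by V:
  weight(V=1) = 3/112
  weight(V=2) = 41/1008
Total weight = 3/112 + 41/1008 = 17/252
P(V=1 | obs) = 3/112 / 17/252 = 27/68
P(V=2 | obs) = 41/1008 / 17/252 = 41/68
argmax = 2

argmax_v P(V = v | obs) = 2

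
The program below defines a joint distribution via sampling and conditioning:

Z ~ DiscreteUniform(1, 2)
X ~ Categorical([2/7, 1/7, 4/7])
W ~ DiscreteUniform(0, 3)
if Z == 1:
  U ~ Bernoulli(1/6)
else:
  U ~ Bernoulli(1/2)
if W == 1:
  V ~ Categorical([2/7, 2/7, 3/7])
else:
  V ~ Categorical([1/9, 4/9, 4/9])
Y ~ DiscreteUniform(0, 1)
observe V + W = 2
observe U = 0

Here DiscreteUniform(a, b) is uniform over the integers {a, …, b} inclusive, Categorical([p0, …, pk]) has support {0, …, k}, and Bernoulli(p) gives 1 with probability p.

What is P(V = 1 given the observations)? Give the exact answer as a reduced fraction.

P(V = 1 | obs) = 18/53

Enumerate traces; 36 have nonzero weight after conditioning:
  (Z=1, X=0, W=0, U=0, V=2, Y=0) weight 5/756
  (Z=1, X=0, W=0, U=0, V=2, Y=1) weight 5/756
  (Z=1, X=0, W=1, U=0, V=1, Y=0) weight 5/1176
  (Z=1, X=0, W=1, U=0, V=1, Y=1) weight 5/1176
  (Z=1, X=0, W=2, U=0, V=0, Y=0) weight 5/3024
  (Z=1, X=0, W=2, U=0, V=0, Y=1) weight 5/3024
  (Z=1, X=1, W=0, U=0, V=2, Y=0) weight 5/1512
  (Z=1, X=1, W=0, U=0, V=2, Y=1) weight 5/1512
  … 28 more
Group by V:
  weight(V=0) = 1/54
  weight(V=1) = 1/21
  weight(V=2) = 2/27
Total weight = 1/54 + 1/21 + 2/27 = 53/378
P(V=0 | obs) = 1/54 / 53/378 = 7/53
P(V=1 | obs) = 1/21 / 53/378 = 18/53
P(V=2 | obs) = 2/27 / 53/378 = 28/53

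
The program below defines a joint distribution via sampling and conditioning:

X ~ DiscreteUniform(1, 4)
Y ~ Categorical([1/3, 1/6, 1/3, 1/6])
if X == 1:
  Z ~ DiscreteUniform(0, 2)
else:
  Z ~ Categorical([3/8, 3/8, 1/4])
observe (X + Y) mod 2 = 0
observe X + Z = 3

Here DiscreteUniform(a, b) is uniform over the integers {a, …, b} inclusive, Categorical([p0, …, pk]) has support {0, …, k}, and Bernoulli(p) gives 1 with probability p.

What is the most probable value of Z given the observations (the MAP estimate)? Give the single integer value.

Enumerate traces; 6 have nonzero weight after conditioning:
  (X=1, Y=1, Z=2) weight 1/72
  (X=1, Y=3, Z=2) weight 1/72
  (X=2, Y=0, Z=1) weight 1/32
  (X=2, Y=2, Z=1) weight 1/32
  (X=3, Y=1, Z=0) weight 1/64
  (X=3, Y=3, Z=0) weight 1/64
Group by Z:
  weight(Z=0) = 1/32
  weight(Z=1) = 1/16
  weight(Z=2) = 1/36
Total weight = 1/32 + 1/16 + 1/36 = 35/288
P(Z=0 | obs) = 1/32 / 35/288 = 9/35
P(Z=1 | obs) = 1/16 / 35/288 = 18/35
P(Z=2 | obs) = 1/36 / 35/288 = 8/35
argmax = 1

argmax_v P(Z = v | obs) = 1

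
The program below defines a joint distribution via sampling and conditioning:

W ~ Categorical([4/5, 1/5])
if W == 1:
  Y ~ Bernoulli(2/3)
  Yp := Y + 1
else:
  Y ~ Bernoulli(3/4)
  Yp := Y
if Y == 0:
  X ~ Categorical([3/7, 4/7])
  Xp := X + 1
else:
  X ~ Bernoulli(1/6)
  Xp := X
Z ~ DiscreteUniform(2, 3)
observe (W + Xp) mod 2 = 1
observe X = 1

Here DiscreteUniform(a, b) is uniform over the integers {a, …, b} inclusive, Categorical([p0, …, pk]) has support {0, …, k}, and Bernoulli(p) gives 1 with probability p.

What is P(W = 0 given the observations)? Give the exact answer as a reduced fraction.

P(W = 0 | obs) = 21/29

Enumerate traces; 4 have nonzero weight after conditioning:
  (W=0, Y=1, X=1, Z=2) weight 1/20
  (W=0, Y=1, X=1, Z=3) weight 1/20
  (W=1, Y=0, X=1, Z=2) weight 2/105
  (W=1, Y=0, X=1, Z=3) weight 2/105
Group by W:
  weight(W=0) = 1/10
  weight(W=1) = 4/105
Total weight = 1/10 + 4/105 = 29/210
P(W=0 | obs) = 1/10 / 29/210 = 21/29
P(W=1 | obs) = 4/105 / 29/210 = 8/29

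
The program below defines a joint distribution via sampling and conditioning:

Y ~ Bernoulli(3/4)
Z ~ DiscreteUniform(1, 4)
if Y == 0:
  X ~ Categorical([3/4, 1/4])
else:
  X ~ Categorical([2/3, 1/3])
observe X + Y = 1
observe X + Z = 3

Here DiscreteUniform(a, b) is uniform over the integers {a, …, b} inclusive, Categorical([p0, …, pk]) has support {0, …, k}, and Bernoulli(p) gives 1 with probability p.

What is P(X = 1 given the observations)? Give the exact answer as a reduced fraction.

Enumerate traces; 2 have nonzero weight after conditioning:
  (Y=0, Z=2, X=1) weight 1/64
  (Y=1, Z=3, X=0) weight 1/8
Group by X:
  weight(X=0) = 1/8
  weight(X=1) = 1/64
Total weight = 1/8 + 1/64 = 9/64
P(X=0 | obs) = 1/8 / 9/64 = 8/9
P(X=1 | obs) = 1/64 / 9/64 = 1/9

P(X = 1 | obs) = 1/9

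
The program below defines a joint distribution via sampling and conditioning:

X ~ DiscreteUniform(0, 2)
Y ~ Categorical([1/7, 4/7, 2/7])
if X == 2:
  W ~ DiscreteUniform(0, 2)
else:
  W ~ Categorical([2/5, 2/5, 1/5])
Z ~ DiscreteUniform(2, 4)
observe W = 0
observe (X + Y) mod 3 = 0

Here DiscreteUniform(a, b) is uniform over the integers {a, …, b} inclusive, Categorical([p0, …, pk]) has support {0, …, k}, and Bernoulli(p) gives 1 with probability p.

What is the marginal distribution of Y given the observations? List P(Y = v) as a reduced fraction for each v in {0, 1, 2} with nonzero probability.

P(Y=0) = 3/19, P(Y=1) = 10/19, P(Y=2) = 6/19

Enumerate traces; 9 have nonzero weight after conditioning:
  (X=0, Y=0, W=0, Z=2) weight 2/315
  (X=0, Y=0, W=0, Z=3) weight 2/315
  (X=0, Y=0, W=0, Z=4) weight 2/315
  (X=1, Y=2, W=0, Z=2) weight 4/315
  (X=1, Y=2, W=0, Z=3) weight 4/315
  (X=1, Y=2, W=0, Z=4) weight 4/315
  (X=2, Y=1, W=0, Z=2) weight 4/189
  (X=2, Y=1, W=0, Z=3) weight 4/189
  … 1 more
Group by Y:
  weight(Y=0) = 2/105
  weight(Y=1) = 4/63
  weight(Y=2) = 4/105
Total weight = 2/105 + 4/63 + 4/105 = 38/315
P(Y=0 | obs) = 2/105 / 38/315 = 3/19
P(Y=1 | obs) = 4/63 / 38/315 = 10/19
P(Y=2 | obs) = 4/105 / 38/315 = 6/19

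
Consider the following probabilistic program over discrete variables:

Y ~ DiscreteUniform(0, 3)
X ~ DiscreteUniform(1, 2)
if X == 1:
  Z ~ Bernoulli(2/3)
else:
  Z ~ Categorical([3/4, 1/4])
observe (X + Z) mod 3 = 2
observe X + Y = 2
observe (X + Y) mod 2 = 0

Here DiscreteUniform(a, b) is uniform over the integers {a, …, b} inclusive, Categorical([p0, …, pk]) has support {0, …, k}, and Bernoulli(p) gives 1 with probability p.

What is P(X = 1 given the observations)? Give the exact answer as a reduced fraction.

Enumerate traces; 2 have nonzero weight after conditioning:
  (Y=0, X=2, Z=0) weight 3/32
  (Y=1, X=1, Z=1) weight 1/12
Group by X:
  weight(X=1) = 1/12
  weight(X=2) = 3/32
Total weight = 1/12 + 3/32 = 17/96
P(X=1 | obs) = 1/12 / 17/96 = 8/17
P(X=2 | obs) = 3/32 / 17/96 = 9/17

P(X = 1 | obs) = 8/17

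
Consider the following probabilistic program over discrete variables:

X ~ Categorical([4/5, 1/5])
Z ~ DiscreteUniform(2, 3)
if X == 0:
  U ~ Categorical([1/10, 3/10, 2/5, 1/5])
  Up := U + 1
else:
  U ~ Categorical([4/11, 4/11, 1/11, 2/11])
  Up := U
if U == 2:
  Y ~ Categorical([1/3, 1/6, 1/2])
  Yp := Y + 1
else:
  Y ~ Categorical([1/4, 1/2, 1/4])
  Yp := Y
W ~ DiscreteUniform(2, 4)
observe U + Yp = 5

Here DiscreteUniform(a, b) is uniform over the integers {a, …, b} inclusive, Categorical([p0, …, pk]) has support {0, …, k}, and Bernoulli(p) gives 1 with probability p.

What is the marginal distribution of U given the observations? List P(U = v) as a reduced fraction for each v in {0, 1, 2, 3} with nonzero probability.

Enumerate traces; 24 have nonzero weight after conditioning:
  (X=0, Z=2, U=2, Y=2, W=2) weight 2/75
  (X=0, Z=2, U=2, Y=2, W=3) weight 2/75
  (X=0, Z=2, U=2, Y=2, W=4) weight 2/75
  (X=0, Z=2, U=3, Y=2, W=2) weight 1/150
  (X=0, Z=2, U=3, Y=2, W=3) weight 1/150
  (X=0, Z=2, U=3, Y=2, W=4) weight 1/150
  (X=0, Z=3, U=2, Y=2, W=2) weight 2/75
  (X=0, Z=3, U=2, Y=2, W=3) weight 2/75
  … 16 more
Group by U:
  weight(U=2) = 93/550
  weight(U=3) = 27/550
Total weight = 93/550 + 27/550 = 12/55
P(U=2 | obs) = 93/550 / 12/55 = 31/40
P(U=3 | obs) = 27/550 / 12/55 = 9/40

P(U=2) = 31/40, P(U=3) = 9/40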